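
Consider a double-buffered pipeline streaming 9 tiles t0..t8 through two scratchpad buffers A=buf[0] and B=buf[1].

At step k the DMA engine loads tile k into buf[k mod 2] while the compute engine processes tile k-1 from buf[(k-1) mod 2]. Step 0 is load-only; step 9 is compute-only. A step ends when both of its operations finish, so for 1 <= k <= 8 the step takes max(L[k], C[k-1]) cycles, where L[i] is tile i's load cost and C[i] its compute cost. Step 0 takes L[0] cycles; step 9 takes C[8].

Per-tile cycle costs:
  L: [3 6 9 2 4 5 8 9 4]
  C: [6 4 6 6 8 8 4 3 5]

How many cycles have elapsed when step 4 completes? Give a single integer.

end_cycle[4] = 30

[0] DMA t0→A (3c) ∥ CU idle ⇒ 3c, clock 3
[1] DMA t1→B (6c) ∥ CU A:t0 (6c) ⇒ 6c, clock 9
[2] DMA t2→A (9c) ∥ CU B:t1 (4c) ⇒ 9c, clock 18
[3] DMA t3→B (2c) ∥ CU A:t2 (6c) ⇒ 6c, clock 24
[4] DMA t4→A (4c) ∥ CU B:t3 (6c) ⇒ 6c, clock 30
[5] DMA t5→B (5c) ∥ CU A:t4 (8c) ⇒ 8c, clock 38
[6] DMA t6→A (8c) ∥ CU B:t5 (8c) ⇒ 8c, clock 46
[7] DMA t7→B (9c) ∥ CU A:t6 (4c) ⇒ 9c, clock 55
[8] DMA t8→A (4c) ∥ CU B:t7 (3c) ⇒ 4c, clock 59
[9] DMA idle ∥ CU A:t8 (5c) ⇒ 5c, clock 64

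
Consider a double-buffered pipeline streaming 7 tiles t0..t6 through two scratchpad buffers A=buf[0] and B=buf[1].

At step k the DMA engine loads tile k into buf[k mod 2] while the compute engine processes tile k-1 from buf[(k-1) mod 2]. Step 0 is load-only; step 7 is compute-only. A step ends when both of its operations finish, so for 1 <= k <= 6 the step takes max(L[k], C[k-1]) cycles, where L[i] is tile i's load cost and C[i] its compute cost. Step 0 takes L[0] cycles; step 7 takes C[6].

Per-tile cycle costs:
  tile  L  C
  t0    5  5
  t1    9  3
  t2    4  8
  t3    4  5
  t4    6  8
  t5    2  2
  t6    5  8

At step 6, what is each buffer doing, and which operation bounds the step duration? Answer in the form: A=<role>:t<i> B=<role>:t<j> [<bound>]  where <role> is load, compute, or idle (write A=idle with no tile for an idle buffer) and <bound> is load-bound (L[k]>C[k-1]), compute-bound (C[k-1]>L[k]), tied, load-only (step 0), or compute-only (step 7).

[0] DMA t0→A (5c) ∥ CU idle ⇒ 5c, clock 5
[1] DMA t1→B (9c) ∥ CU A:t0 (5c) ⇒ 9c, clock 14
[2] DMA t2→A (4c) ∥ CU B:t1 (3c) ⇒ 4c, clock 18
[3] DMA t3→B (4c) ∥ CU A:t2 (8c) ⇒ 8c, clock 26
[4] DMA t4→A (6c) ∥ CU B:t3 (5c) ⇒ 6c, clock 32
[5] DMA t5→B (2c) ∥ CU A:t4 (8c) ⇒ 8c, clock 40
[6] DMA t6→A (5c) ∥ CU B:t5 (2c) ⇒ 5c, clock 45
[7] DMA idle ∥ CU A:t6 (8c) ⇒ 8c, clock 53

step 6: A=load:t6 B=compute:t5 [load-bound]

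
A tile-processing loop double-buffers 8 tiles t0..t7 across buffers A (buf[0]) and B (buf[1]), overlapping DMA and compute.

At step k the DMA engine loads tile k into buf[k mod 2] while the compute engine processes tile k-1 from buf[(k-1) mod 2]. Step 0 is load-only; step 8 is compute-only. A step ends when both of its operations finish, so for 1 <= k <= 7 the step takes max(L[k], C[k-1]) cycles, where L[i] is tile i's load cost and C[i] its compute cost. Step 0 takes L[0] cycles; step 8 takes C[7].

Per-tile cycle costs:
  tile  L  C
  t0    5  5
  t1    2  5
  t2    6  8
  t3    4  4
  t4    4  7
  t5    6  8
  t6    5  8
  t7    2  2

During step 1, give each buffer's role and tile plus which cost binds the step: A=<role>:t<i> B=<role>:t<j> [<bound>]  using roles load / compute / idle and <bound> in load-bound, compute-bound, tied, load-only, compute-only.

step 1: A=compute:t0 B=load:t1 [compute-bound]

[0] DMA t0→A (5c) ∥ CU idle ⇒ 5c, clock 5
[1] DMA t1→B (2c) ∥ CU A:t0 (5c) ⇒ 5c, clock 10
[2] DMA t2→A (6c) ∥ CU B:t1 (5c) ⇒ 6c, clock 16
[3] DMA t3→B (4c) ∥ CU A:t2 (8c) ⇒ 8c, clock 24
[4] DMA t4→A (4c) ∥ CU B:t3 (4c) ⇒ 4c, clock 28
[5] DMA t5→B (6c) ∥ CU A:t4 (7c) ⇒ 7c, clock 35
[6] DMA t6→A (5c) ∥ CU B:t5 (8c) ⇒ 8c, clock 43
[7] DMA t7→B (2c) ∥ CU A:t6 (8c) ⇒ 8c, clock 51
[8] DMA idle ∥ CU B:t7 (2c) ⇒ 2c, clock 53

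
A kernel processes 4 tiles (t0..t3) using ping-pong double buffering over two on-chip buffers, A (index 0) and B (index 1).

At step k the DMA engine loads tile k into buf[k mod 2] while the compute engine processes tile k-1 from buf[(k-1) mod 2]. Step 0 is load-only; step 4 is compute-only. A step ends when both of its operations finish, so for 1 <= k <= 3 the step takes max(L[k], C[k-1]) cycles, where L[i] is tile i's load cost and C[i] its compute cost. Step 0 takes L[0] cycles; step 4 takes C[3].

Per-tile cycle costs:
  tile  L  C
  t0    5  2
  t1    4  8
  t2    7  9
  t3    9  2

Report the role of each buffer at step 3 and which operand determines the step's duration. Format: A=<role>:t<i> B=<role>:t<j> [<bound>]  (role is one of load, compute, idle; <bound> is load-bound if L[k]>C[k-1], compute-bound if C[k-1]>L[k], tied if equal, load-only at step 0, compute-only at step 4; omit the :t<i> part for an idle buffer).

  0. 5=5c; end=5; A:t0 B:-
  1. max(4,2)=4c; end=9; A:t0 B:t1
  2. max(7,8)=8c; end=17; A:t2 B:t1
  3. max(9,9)=9c; end=26; A:t2 B:t3
  4. 2=2c; end=28; A:t2 B:t3

step 3: A=compute:t2 B=load:t3 [tied]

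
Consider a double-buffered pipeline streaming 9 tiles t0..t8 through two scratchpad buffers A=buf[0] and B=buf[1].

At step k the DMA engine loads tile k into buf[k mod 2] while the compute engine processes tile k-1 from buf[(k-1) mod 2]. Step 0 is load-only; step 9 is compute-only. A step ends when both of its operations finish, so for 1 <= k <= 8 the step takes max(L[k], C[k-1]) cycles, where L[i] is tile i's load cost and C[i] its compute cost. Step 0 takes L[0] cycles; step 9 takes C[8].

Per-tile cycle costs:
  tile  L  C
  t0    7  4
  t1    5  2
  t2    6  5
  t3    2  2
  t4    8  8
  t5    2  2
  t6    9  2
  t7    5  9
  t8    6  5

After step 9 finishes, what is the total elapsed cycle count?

k=0 load=t0/7c comp=- wait=7 total=7
k=1 load=t1/5c comp=t0/4c wait=5 total=12
k=2 load=t2/6c comp=t1/2c wait=6 total=18
k=3 load=t3/2c comp=t2/5c wait=5 total=23
k=4 load=t4/8c comp=t3/2c wait=8 total=31
k=5 load=t5/2c comp=t4/8c wait=8 total=39
k=6 load=t6/9c comp=t5/2c wait=9 total=48
k=7 load=t7/5c comp=t6/2c wait=5 total=53
k=8 load=t8/6c comp=t7/9c wait=9 total=62
k=9 load=- comp=t8/5c wait=5 total=67

end_cycle[9] = 67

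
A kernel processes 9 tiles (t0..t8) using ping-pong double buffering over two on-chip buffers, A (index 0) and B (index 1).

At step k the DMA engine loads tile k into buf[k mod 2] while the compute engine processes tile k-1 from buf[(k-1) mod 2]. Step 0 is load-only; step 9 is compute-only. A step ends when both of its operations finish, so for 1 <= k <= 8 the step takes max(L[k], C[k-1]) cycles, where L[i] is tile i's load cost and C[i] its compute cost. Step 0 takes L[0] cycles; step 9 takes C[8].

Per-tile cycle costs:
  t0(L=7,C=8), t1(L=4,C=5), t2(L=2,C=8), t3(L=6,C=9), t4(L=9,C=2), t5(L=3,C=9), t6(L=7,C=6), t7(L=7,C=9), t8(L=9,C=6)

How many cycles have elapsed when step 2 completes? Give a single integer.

  0. 7=7c; end=7; A:t0 B:-
  1. max(4,8)=8c; end=15; A:t0 B:t1
  2. max(2,5)=5c; end=20; A:t2 B:t1
  3. max(6,8)=8c; end=28; A:t2 B:t3
  4. max(9,9)=9c; end=37; A:t4 B:t3
  5. max(3,2)=3c; end=40; A:t4 B:t5
  6. max(7,9)=9c; end=49; A:t6 B:t5
  7. max(7,6)=7c; end=56; A:t6 B:t7
  8. max(9,9)=9c; end=65; A:t8 B:t7
  9. 6=6c; end=71; A:t8 B:t7

end_cycle[2] = 20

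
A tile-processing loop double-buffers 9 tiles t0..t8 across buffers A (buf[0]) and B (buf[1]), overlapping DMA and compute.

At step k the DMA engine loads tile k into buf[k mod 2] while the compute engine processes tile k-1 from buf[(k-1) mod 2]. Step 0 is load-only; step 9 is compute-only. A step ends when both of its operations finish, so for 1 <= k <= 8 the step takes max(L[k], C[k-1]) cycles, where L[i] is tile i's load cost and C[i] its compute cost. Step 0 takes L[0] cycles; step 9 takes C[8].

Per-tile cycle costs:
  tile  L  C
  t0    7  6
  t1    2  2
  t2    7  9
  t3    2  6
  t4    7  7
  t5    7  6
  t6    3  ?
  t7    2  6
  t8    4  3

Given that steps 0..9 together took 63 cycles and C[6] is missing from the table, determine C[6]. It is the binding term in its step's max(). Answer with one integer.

step 0 = dur = L[0]=7 = 7
step 1 = dur = max(L[1]=2, C[0]=6) = 6
step 2 = dur = max(L[2]=7, C[1]=2) = 7
step 3 = dur = max(L[3]=2, C[2]=9) = 9
step 4 = dur = max(L[4]=7, C[3]=6) = 7
step 5 = dur = max(L[5]=7, C[4]=7) = 7
step 6 = dur = max(L[6]=3, C[5]=6) = 6
step 7 = dur = max(L[7]=2, C[6]=?) = C[6]  (unknown; binding)
step 8 = dur = max(L[8]=4, C[7]=6) = 6
step 9 = dur = C[8]=3 = 3
sum of known step durations = 58
dur[7] = total - known = 63 - 58 = 5
C[6] is the binding max in step 7, so C[6] = dur[7] = 5

C[6] = 5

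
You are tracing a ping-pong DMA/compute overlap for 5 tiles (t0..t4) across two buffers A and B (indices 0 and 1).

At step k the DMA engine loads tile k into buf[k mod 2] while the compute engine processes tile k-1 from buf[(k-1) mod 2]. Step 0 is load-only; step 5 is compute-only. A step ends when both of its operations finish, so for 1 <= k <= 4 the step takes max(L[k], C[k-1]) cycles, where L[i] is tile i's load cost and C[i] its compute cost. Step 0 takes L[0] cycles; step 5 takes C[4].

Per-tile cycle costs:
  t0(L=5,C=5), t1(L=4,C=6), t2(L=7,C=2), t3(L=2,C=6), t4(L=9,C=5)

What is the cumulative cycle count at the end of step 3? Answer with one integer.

end_cycle[3] = 19

k=0 load=t0/5c comp=- wait=5 total=5
k=1 load=t1/4c comp=t0/5c wait=5 total=10
k=2 load=t2/7c comp=t1/6c wait=7 total=17
k=3 load=t3/2c comp=t2/2c wait=2 total=19
k=4 load=t4/9c comp=t3/6c wait=9 total=28
k=5 load=- comp=t4/5c wait=5 total=33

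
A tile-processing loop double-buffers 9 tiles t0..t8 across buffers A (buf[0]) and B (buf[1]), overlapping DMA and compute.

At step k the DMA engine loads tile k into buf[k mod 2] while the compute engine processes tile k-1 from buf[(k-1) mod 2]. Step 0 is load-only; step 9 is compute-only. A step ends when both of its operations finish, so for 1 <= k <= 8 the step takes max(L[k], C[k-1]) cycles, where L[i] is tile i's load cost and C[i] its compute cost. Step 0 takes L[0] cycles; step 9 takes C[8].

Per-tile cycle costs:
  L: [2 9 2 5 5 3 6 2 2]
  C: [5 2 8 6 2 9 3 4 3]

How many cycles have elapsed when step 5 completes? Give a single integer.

end_cycle[5] = 30

  0. 2=2c; end=2; A:t0 B:-
  1. max(9,5)=9c; end=11; A:t0 B:t1
  2. max(2,2)=2c; end=13; A:t2 B:t1
  3. max(5,8)=8c; end=21; A:t2 B:t3
  4. max(5,6)=6c; end=27; A:t4 B:t3
  5. max(3,2)=3c; end=30; A:t4 B:t5
  6. max(6,9)=9c; end=39; A:t6 B:t5
  7. max(2,3)=3c; end=42; A:t6 B:t7
  8. max(2,4)=4c; end=46; A:t8 B:t7
  9. 3=3c; end=49; A:t8 B:t7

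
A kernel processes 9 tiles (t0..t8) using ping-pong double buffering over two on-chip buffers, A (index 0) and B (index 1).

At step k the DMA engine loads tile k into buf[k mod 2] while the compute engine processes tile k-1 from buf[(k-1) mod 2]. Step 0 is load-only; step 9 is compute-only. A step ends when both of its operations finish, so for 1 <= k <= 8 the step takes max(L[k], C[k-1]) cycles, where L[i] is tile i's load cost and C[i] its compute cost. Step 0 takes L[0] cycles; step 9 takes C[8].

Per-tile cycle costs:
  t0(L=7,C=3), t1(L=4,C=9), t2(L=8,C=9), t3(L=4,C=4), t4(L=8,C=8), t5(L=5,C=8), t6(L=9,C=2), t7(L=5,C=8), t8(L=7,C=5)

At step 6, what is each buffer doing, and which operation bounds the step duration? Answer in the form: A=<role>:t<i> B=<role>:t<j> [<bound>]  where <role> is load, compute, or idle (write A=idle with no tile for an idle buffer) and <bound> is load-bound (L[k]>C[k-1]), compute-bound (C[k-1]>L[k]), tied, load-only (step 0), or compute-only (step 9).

step 6: A=load:t6 B=compute:t5 [load-bound]

[0] DMA t0→A (7c) ∥ CU idle ⇒ 7c, clock 7
[1] DMA t1→B (4c) ∥ CU A:t0 (3c) ⇒ 4c, clock 11
[2] DMA t2→A (8c) ∥ CU B:t1 (9c) ⇒ 9c, clock 20
[3] DMA t3→B (4c) ∥ CU A:t2 (9c) ⇒ 9c, clock 29
[4] DMA t4→A (8c) ∥ CU B:t3 (4c) ⇒ 8c, clock 37
[5] DMA t5→B (5c) ∥ CU A:t4 (8c) ⇒ 8c, clock 45
[6] DMA t6→A (9c) ∥ CU B:t5 (8c) ⇒ 9c, clock 54
[7] DMA t7→B (5c) ∥ CU A:t6 (2c) ⇒ 5c, clock 59
[8] DMA t8→A (7c) ∥ CU B:t7 (8c) ⇒ 8c, clock 67
[9] DMA idle ∥ CU A:t8 (5c) ⇒ 5c, clock 72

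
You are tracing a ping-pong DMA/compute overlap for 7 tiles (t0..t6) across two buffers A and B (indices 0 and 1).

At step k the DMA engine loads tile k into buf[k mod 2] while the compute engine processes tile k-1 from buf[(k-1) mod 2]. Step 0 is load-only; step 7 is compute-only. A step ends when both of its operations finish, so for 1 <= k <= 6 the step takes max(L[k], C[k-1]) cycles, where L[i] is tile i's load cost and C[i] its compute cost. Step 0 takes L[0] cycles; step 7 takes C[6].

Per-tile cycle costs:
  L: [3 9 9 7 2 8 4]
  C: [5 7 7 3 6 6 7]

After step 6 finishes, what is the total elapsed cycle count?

end_cycle[6] = 45

k=0 load=t0/3c comp=- wait=3 total=3
k=1 load=t1/9c comp=t0/5c wait=9 total=12
k=2 load=t2/9c comp=t1/7c wait=9 total=21
k=3 load=t3/7c comp=t2/7c wait=7 total=28
k=4 load=t4/2c comp=t3/3c wait=3 total=31
k=5 load=t5/8c comp=t4/6c wait=8 total=39
k=6 load=t6/4c comp=t5/6c wait=6 total=45
k=7 load=- comp=t6/7c wait=7 total=52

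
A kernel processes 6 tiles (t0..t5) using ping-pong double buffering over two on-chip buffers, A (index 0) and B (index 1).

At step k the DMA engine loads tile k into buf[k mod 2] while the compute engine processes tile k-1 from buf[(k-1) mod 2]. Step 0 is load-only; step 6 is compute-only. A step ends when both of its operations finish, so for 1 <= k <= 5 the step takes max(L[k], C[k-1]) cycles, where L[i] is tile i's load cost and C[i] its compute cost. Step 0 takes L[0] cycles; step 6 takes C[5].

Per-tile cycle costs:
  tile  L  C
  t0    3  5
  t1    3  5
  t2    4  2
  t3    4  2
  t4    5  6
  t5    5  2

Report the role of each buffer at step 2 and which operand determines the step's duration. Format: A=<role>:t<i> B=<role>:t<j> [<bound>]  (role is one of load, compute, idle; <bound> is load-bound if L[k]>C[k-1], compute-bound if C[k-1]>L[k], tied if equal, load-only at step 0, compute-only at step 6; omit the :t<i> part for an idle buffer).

  0. 3=3c; end=3; A:t0 B:-
  1. max(3,5)=5c; end=8; A:t0 B:t1
  2. max(4,5)=5c; end=13; A:t2 B:t1
  3. max(4,2)=4c; end=17; A:t2 B:t3
  4. max(5,2)=5c; end=22; A:t4 B:t3
  5. max(5,6)=6c; end=28; A:t4 B:t5
  6. 2=2c; end=30; A:t4 B:t5

step 2: A=load:t2 B=compute:t1 [compute-bound]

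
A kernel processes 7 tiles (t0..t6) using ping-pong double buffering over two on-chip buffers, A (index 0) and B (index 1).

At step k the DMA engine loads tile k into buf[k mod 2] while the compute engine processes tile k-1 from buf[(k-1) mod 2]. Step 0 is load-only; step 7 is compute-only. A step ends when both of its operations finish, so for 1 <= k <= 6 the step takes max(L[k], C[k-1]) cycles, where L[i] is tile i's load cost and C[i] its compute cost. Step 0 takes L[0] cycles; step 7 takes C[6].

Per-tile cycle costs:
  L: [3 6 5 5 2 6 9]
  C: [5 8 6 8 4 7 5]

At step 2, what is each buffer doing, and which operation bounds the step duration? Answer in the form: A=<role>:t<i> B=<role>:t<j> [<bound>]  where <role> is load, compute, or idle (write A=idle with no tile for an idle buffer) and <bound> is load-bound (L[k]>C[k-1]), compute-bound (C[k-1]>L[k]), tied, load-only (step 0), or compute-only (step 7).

[0] DMA t0→A (3c) ∥ CU idle ⇒ 3c, clock 3
[1] DMA t1→B (6c) ∥ CU A:t0 (5c) ⇒ 6c, clock 9
[2] DMA t2→A (5c) ∥ CU B:t1 (8c) ⇒ 8c, clock 17
[3] DMA t3→B (5c) ∥ CU A:t2 (6c) ⇒ 6c, clock 23
[4] DMA t4→A (2c) ∥ CU B:t3 (8c) ⇒ 8c, clock 31
[5] DMA t5→B (6c) ∥ CU A:t4 (4c) ⇒ 6c, clock 37
[6] DMA t6→A (9c) ∥ CU B:t5 (7c) ⇒ 9c, clock 46
[7] DMA idle ∥ CU A:t6 (5c) ⇒ 5c, clock 51

step 2: A=load:t2 B=compute:t1 [compute-bound]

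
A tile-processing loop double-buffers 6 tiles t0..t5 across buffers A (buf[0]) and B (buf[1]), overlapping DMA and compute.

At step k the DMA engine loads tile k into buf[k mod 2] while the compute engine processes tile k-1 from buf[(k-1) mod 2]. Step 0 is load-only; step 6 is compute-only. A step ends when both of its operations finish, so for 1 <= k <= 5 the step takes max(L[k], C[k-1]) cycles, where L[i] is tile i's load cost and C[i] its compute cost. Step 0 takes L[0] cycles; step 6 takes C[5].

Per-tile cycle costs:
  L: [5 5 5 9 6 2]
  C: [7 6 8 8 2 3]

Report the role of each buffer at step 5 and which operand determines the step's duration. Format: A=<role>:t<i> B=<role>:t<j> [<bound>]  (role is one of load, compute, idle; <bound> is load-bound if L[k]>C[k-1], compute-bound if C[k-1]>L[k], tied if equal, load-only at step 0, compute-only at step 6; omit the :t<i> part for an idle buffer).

step 5: A=compute:t4 B=load:t5 [tied]

k=0 load=t0/5c comp=- wait=5 total=5
k=1 load=t1/5c comp=t0/7c wait=7 total=12
k=2 load=t2/5c comp=t1/6c wait=6 total=18
k=3 load=t3/9c comp=t2/8c wait=9 total=27
k=4 load=t4/6c comp=t3/8c wait=8 total=35
k=5 load=t5/2c comp=t4/2c wait=2 total=37
k=6 load=- comp=t5/3c wait=3 total=40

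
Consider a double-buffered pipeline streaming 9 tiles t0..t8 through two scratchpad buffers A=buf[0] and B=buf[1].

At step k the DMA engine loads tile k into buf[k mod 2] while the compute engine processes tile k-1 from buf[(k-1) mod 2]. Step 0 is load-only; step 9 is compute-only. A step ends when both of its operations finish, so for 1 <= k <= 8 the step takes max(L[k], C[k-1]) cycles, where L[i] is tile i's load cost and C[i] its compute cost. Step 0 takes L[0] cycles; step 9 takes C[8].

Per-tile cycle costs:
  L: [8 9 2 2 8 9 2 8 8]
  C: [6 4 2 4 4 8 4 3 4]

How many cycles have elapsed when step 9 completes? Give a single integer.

end_cycle[9] = 68

step 0: L[0]=8 → dur=8, Σ=8 | A=load:t0 B=idle [load-only]
step 1: L[1]=9 C[0]=6 → dur=9, Σ=17 | A=compute:t0 B=load:t1 [load-bound]
step 2: L[2]=2 C[1]=4 → dur=4, Σ=21 | A=load:t2 B=compute:t1 [compute-bound]
step 3: L[3]=2 C[2]=2 → dur=2, Σ=23 | A=compute:t2 B=load:t3 [tied]
step 4: L[4]=8 C[3]=4 → dur=8, Σ=31 | A=load:t4 B=compute:t3 [load-bound]
step 5: L[5]=9 C[4]=4 → dur=9, Σ=40 | A=compute:t4 B=load:t5 [load-bound]
step 6: L[6]=2 C[5]=8 → dur=8, Σ=48 | A=load:t6 B=compute:t5 [compute-bound]
step 7: L[7]=8 C[6]=4 → dur=8, Σ=56 | A=compute:t6 B=load:t7 [load-bound]
step 8: L[8]=8 C[7]=3 → dur=8, Σ=64 | A=load:t8 B=compute:t7 [load-bound]
step 9: C[8]=4 → dur=4, Σ=68 | A=compute:t8 B=idle [compute-only]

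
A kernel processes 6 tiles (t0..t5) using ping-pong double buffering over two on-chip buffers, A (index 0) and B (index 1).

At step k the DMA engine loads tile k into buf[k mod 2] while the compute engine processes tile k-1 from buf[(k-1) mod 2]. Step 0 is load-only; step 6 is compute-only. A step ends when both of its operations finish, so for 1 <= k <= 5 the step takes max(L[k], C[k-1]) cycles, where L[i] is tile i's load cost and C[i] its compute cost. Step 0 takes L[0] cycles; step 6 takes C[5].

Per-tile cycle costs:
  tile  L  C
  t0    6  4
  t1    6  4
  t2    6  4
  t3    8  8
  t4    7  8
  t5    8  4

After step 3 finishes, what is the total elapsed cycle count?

end_cycle[3] = 26

step 0: L[0]=6 → dur=6, Σ=6 | A=load:t0 B=idle [load-only]
step 1: L[1]=6 C[0]=4 → dur=6, Σ=12 | A=compute:t0 B=load:t1 [load-bound]
step 2: L[2]=6 C[1]=4 → dur=6, Σ=18 | A=load:t2 B=compute:t1 [load-bound]
step 3: L[3]=8 C[2]=4 → dur=8, Σ=26 | A=compute:t2 B=load:t3 [load-bound]
step 4: L[4]=7 C[3]=8 → dur=8, Σ=34 | A=load:t4 B=compute:t3 [compute-bound]
step 5: L[5]=8 C[4]=8 → dur=8, Σ=42 | A=compute:t4 B=load:t5 [tied]
step 6: C[5]=4 → dur=4, Σ=46 | A=idle B=compute:t5 [compute-only]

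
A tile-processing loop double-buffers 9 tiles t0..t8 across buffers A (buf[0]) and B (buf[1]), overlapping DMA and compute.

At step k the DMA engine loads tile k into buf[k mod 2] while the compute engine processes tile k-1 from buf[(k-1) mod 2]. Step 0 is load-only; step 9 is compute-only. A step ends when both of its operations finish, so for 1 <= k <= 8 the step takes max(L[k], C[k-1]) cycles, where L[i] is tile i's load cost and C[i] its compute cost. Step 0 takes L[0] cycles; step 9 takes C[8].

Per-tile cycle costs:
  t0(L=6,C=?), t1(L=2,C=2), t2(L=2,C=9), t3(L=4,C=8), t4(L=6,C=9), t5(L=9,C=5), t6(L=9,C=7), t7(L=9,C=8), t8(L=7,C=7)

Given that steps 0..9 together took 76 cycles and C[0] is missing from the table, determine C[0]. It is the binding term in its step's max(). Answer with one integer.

step 0: dur = L[0]=6 = 6
step 1: dur = max(L[1]=2, C[0]=?) = C[0]  (unknown; binding)
step 2: dur = max(L[2]=2, C[1]=2) = 2
step 3: dur = max(L[3]=4, C[2]=9) = 9
step 4: dur = max(L[4]=6, C[3]=8) = 8
step 5: dur = max(L[5]=9, C[4]=9) = 9
step 6: dur = max(L[6]=9, C[5]=5) = 9
step 7: dur = max(L[7]=9, C[6]=7) = 9
step 8: dur = max(L[8]=7, C[7]=8) = 8
step 9: dur = C[8]=7 = 7
sum of known step durations = 67
dur[1] = total - known = 76 - 67 = 9
C[0] is the binding max in step 1, so C[0] = dur[1] = 9

C[0] = 9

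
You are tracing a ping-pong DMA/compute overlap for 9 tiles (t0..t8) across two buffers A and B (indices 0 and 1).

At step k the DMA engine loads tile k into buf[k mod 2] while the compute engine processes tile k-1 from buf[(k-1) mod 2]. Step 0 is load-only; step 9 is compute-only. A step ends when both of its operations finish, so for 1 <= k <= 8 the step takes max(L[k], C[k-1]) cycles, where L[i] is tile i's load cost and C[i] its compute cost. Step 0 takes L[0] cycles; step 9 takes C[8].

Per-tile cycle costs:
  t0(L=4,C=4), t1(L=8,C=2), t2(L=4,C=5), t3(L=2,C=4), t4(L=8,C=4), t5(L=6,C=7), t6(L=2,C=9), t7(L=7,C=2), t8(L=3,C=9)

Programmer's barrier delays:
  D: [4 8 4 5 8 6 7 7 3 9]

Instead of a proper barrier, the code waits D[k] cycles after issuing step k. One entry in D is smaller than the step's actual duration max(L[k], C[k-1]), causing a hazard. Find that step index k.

k=0 barrier L[0]=4→4c, D[0]=4 ok
k=1 barrier max(L[1]=8,C[0]=4)→8c, D[1]=8 ok
k=2 barrier max(L[2]=4,C[1]=2)→4c, D[2]=4 ok
k=3 barrier max(L[3]=2,C[2]=5)→5c, D[3]=5 ok
k=4 barrier max(L[4]=8,C[3]=4)→8c, D[4]=8 ok
k=5 barrier max(L[5]=6,C[4]=4)→6c, D[5]=6 ok
k=6 barrier max(L[6]=2,C[5]=7)→7c, D[6]=7 ok
k=7 barrier max(L[7]=7,C[6]=9)→9c, D[7]=7 SHORT
k=8 barrier max(L[8]=3,C[7]=2)→3c, D[8]=3 ok
k=9 barrier C[8]=9→9c, D[9]=9 ok

hazard at step 7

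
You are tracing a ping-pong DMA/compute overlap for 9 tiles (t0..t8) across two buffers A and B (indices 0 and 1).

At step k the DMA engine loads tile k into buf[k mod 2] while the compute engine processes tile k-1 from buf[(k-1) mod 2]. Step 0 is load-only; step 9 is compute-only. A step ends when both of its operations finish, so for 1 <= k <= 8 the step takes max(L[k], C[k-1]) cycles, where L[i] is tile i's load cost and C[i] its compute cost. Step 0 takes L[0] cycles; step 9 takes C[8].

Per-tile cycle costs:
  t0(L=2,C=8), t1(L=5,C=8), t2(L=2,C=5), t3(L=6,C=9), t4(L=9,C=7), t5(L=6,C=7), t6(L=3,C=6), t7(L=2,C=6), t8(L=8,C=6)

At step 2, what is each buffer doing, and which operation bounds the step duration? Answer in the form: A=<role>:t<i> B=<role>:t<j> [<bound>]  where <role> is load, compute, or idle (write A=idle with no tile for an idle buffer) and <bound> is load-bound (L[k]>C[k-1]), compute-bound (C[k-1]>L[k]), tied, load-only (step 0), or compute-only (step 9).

step 2: A=load:t2 B=compute:t1 [compute-bound]

step 0: L[0]=2 → dur=2, Σ=2 | A=load:t0 B=idle [load-only]
step 1: L[1]=5 C[0]=8 → dur=8, Σ=10 | A=compute:t0 B=load:t1 [compute-bound]
step 2: L[2]=2 C[1]=8 → dur=8, Σ=18 | A=load:t2 B=compute:t1 [compute-bound]
step 3: L[3]=6 C[2]=5 → dur=6, Σ=24 | A=compute:t2 B=load:t3 [load-bound]
step 4: L[4]=9 C[3]=9 → dur=9, Σ=33 | A=load:t4 B=compute:t3 [tied]
step 5: L[5]=6 C[4]=7 → dur=7, Σ=40 | A=compute:t4 B=load:t5 [compute-bound]
step 6: L[6]=3 C[5]=7 → dur=7, Σ=47 | A=load:t6 B=compute:t5 [compute-bound]
step 7: L[7]=2 C[6]=6 → dur=6, Σ=53 | A=compute:t6 B=load:t7 [compute-bound]
step 8: L[8]=8 C[7]=6 → dur=8, Σ=61 | A=load:t8 B=compute:t7 [load-bound]
step 9: C[8]=6 → dur=6, Σ=67 | A=compute:t8 B=idle [compute-only]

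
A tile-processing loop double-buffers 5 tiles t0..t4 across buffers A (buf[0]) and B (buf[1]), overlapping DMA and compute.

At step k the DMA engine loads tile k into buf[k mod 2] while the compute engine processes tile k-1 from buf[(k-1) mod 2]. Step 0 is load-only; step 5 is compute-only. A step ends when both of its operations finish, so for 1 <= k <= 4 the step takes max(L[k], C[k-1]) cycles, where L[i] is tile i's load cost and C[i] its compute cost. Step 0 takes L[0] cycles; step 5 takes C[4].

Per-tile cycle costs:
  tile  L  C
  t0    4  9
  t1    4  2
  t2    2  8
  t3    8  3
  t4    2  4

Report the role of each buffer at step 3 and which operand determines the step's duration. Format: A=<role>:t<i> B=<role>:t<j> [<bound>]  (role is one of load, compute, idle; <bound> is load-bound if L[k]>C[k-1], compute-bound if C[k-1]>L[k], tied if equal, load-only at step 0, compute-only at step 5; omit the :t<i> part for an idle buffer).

step 0: L[0]=4 → dur=4, Σ=4 | A=load:t0 B=idle [load-only]
step 1: L[1]=4 C[0]=9 → dur=9, Σ=13 | A=compute:t0 B=load:t1 [compute-bound]
step 2: L[2]=2 C[1]=2 → dur=2, Σ=15 | A=load:t2 B=compute:t1 [tied]
step 3: L[3]=8 C[2]=8 → dur=8, Σ=23 | A=compute:t2 B=load:t3 [tied]
step 4: L[4]=2 C[3]=3 → dur=3, Σ=26 | A=load:t4 B=compute:t3 [compute-bound]
step 5: C[4]=4 → dur=4, Σ=30 | A=compute:t4 B=idle [compute-only]

step 3: A=compute:t2 B=load:t3 [tied]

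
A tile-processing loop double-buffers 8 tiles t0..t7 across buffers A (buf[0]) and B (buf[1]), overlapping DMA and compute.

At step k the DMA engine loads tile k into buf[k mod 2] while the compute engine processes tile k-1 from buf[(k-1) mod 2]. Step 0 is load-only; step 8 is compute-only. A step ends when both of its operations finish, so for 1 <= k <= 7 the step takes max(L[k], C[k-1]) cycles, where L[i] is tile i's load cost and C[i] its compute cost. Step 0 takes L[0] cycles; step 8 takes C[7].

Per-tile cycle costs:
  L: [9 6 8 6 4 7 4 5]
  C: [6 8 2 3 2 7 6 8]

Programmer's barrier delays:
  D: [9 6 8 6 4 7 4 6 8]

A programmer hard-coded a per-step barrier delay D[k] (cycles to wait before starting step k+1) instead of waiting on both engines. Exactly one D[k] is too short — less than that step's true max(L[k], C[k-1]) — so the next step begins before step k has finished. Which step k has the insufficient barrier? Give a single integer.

hazard at step 6

step 0: need L[0]=9 = 9; D[0]=9 ok
step 1: need max(L[1]=6,C[0]=6) = 6; D[1]=6 ok
step 2: need max(L[2]=8,C[1]=8) = 8; D[2]=8 ok
step 3: need max(L[3]=6,C[2]=2) = 6; D[3]=6 ok
step 4: need max(L[4]=4,C[3]=3) = 4; D[4]=4 ok
step 5: need max(L[5]=7,C[4]=2) = 7; D[5]=7 ok
step 6: need max(L[6]=4,C[5]=7) = 7; D[6]=4 SHORT
step 7: need max(L[7]=5,C[6]=6) = 6; D[7]=6 ok
step 8: need C[7]=8 = 8; D[8]=8 ok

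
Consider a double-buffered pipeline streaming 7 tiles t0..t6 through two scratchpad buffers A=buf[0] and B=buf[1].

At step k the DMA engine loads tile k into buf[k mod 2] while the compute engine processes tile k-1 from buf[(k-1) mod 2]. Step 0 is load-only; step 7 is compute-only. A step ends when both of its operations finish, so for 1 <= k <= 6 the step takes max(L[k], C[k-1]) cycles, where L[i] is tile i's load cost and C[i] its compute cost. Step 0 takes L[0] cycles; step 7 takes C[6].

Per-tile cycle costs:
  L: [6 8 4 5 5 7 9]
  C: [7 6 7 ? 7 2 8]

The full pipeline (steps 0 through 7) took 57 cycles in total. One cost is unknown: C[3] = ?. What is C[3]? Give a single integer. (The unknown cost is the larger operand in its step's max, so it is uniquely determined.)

step 0 | dur = L[0]=6 = 6
step 1 | dur = max(L[1]=8, C[0]=7) = 8
step 2 | dur = max(L[2]=4, C[1]=6) = 6
step 3 | dur = max(L[3]=5, C[2]=7) = 7
step 4 | dur = max(L[4]=5, C[3]=?) = C[3]  (unknown; binding)
step 5 | dur = max(L[5]=7, C[4]=7) = 7
step 6 | dur = max(L[6]=9, C[5]=2) = 9
step 7 | dur = C[6]=8 = 8
sum of known step durations = 51
dur[4] = total - known = 57 - 51 = 6
C[3] is the binding max in step 4, so C[3] = dur[4] = 6

C[3] = 6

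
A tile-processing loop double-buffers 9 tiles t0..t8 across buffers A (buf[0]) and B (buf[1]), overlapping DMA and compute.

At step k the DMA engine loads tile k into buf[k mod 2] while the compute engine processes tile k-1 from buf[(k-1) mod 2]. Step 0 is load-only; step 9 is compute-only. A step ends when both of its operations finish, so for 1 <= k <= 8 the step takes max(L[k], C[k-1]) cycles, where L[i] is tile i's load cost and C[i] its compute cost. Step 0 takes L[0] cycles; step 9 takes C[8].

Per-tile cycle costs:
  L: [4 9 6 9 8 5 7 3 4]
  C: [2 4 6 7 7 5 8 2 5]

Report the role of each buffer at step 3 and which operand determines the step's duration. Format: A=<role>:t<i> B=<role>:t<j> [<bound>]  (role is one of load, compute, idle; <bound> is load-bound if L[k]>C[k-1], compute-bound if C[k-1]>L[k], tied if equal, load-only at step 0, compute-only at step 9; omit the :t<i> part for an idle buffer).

step 3: A=compute:t2 B=load:t3 [load-bound]

step 0: L[0]=4 → dur=4, Σ=4 | A=load:t0 B=idle [load-only]
step 1: L[1]=9 C[0]=2 → dur=9, Σ=13 | A=compute:t0 B=load:t1 [load-bound]
step 2: L[2]=6 C[1]=4 → dur=6, Σ=19 | A=load:t2 B=compute:t1 [load-bound]
step 3: L[3]=9 C[2]=6 → dur=9, Σ=28 | A=compute:t2 B=load:t3 [load-bound]
step 4: L[4]=8 C[3]=7 → dur=8, Σ=36 | A=load:t4 B=compute:t3 [load-bound]
step 5: L[5]=5 C[4]=7 → dur=7, Σ=43 | A=compute:t4 B=load:t5 [compute-bound]
step 6: L[6]=7 C[5]=5 → dur=7, Σ=50 | A=load:t6 B=compute:t5 [load-bound]
step 7: L[7]=3 C[6]=8 → dur=8, Σ=58 | A=compute:t6 B=load:t7 [compute-bound]
step 8: L[8]=4 C[7]=2 → dur=4, Σ=62 | A=load:t8 B=compute:t7 [load-bound]
step 9: C[8]=5 → dur=5, Σ=67 | A=compute:t8 B=idle [compute-only]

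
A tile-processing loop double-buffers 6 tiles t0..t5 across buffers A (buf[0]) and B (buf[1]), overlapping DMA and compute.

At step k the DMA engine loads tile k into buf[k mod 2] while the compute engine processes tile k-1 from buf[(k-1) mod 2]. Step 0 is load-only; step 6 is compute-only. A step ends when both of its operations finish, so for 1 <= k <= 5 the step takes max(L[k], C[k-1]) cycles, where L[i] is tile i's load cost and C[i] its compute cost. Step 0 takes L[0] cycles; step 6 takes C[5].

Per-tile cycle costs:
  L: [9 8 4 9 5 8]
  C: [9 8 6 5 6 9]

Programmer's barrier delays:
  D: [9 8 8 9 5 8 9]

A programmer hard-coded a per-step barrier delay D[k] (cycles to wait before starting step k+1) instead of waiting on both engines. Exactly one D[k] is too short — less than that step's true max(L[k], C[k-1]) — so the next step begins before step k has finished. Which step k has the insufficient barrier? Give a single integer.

hazard at step 1

[0] required=L[0]=9=9 vs D=9 ok
[1] required=max(L[1]=8,C[0]=9)=9 vs D=8 SHORT
[2] required=max(L[2]=4,C[1]=8)=8 vs D=8 ok
[3] required=max(L[3]=9,C[2]=6)=9 vs D=9 ok
[4] required=max(L[4]=5,C[3]=5)=5 vs D=5 ok
[5] required=max(L[5]=8,C[4]=6)=8 vs D=8 ok
[6] required=C[5]=9=9 vs D=9 ok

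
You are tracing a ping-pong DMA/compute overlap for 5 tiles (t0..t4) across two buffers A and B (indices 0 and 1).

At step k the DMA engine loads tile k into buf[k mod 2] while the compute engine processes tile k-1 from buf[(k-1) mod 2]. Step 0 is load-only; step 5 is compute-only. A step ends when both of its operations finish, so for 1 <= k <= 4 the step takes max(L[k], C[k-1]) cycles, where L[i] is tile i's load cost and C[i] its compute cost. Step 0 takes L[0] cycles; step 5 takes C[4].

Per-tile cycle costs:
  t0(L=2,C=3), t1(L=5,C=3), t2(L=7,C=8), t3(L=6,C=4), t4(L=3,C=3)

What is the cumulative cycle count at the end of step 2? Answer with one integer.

end_cycle[2] = 14

[0] DMA t0→A (2c) ∥ CU idle ⇒ 2c, clock 2
[1] DMA t1→B (5c) ∥ CU A:t0 (3c) ⇒ 5c, clock 7
[2] DMA t2→A (7c) ∥ CU B:t1 (3c) ⇒ 7c, clock 14
[3] DMA t3→B (6c) ∥ CU A:t2 (8c) ⇒ 8c, clock 22
[4] DMA t4→A (3c) ∥ CU B:t3 (4c) ⇒ 4c, clock 26
[5] DMA idle ∥ CU A:t4 (3c) ⇒ 3c, clock 29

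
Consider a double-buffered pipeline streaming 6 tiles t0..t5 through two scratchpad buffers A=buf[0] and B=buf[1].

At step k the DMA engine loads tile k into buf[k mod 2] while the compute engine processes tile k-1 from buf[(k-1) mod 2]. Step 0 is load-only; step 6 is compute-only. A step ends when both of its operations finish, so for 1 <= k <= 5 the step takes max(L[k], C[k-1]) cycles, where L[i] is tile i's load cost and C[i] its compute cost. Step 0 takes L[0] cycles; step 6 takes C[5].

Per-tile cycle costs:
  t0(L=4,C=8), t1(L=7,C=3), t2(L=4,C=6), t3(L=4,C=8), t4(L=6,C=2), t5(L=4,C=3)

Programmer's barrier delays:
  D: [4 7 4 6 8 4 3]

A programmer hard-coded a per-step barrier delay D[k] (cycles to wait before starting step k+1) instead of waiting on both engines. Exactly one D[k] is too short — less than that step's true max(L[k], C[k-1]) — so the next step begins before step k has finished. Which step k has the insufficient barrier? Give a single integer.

step 0: need L[0]=4 = 4; D[0]=4 ok
step 1: need max(L[1]=7,C[0]=8) = 8; D[1]=7 SHORT
step 2: need max(L[2]=4,C[1]=3) = 4; D[2]=4 ok
step 3: need max(L[3]=4,C[2]=6) = 6; D[3]=6 ok
step 4: need max(L[4]=6,C[3]=8) = 8; D[4]=8 ok
step 5: need max(L[5]=4,C[4]=2) = 4; D[5]=4 ok
step 6: need C[5]=3 = 3; D[6]=3 ok

hazard at step 1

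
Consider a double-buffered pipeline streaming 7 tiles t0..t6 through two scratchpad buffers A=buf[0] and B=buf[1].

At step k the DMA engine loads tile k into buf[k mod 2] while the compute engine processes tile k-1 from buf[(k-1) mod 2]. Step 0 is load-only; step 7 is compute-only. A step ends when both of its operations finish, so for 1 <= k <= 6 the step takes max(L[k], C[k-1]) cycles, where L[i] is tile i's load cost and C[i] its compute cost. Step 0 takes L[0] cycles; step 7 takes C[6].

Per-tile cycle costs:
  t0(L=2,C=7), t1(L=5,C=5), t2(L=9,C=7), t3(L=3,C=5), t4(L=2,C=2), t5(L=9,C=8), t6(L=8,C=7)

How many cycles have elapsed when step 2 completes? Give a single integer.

end_cycle[2] = 18

  0. 2=2c; end=2; A:t0 B:-
  1. max(5,7)=7c; end=9; A:t0 B:t1
  2. max(9,5)=9c; end=18; A:t2 B:t1
  3. max(3,7)=7c; end=25; A:t2 B:t3
  4. max(2,5)=5c; end=30; A:t4 B:t3
  5. max(9,2)=9c; end=39; A:t4 B:t5
  6. max(8,8)=8c; end=47; A:t6 B:t5
  7. 7=7c; end=54; A:t6 B:t5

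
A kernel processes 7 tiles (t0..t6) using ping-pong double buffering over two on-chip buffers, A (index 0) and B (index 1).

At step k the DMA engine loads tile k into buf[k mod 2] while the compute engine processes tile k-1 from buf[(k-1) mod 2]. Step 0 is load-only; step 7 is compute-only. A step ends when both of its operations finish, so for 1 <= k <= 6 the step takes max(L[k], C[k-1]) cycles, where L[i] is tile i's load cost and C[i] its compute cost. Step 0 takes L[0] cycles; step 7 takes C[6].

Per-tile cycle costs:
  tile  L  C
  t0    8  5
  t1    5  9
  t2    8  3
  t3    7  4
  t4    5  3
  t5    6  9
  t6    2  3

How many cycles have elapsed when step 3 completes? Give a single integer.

end_cycle[3] = 29

step 0: L[0]=8 → dur=8, Σ=8 | A=load:t0 B=idle [load-only]
step 1: L[1]=5 C[0]=5 → dur=5, Σ=13 | A=compute:t0 B=load:t1 [tied]
step 2: L[2]=8 C[1]=9 → dur=9, Σ=22 | A=load:t2 B=compute:t1 [compute-bound]
step 3: L[3]=7 C[2]=3 → dur=7, Σ=29 | A=compute:t2 B=load:t3 [load-bound]
step 4: L[4]=5 C[3]=4 → dur=5, Σ=34 | A=load:t4 B=compute:t3 [load-bound]
step 5: L[5]=6 C[4]=3 → dur=6, Σ=40 | A=compute:t4 B=load:t5 [load-bound]
step 6: L[6]=2 C[5]=9 → dur=9, Σ=49 | A=load:t6 B=compute:t5 [compute-bound]
step 7: C[6]=3 → dur=3, Σ=52 | A=compute:t6 B=idle [compute-only]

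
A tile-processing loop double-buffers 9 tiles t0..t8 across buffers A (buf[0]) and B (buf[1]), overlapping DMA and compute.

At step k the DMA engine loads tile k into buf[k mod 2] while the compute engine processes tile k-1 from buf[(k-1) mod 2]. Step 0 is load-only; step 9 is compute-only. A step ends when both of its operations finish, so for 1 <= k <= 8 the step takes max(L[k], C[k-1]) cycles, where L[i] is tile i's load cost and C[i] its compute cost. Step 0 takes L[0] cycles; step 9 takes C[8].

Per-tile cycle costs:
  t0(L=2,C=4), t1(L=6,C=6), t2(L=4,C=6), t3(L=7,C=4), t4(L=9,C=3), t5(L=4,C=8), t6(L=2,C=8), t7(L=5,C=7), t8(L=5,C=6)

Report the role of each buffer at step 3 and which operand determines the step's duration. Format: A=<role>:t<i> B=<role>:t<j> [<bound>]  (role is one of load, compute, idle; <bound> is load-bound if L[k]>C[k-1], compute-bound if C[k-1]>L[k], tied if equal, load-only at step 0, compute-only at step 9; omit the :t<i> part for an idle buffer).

[0] DMA t0→A (2c) ∥ CU idle ⇒ 2c, clock 2
[1] DMA t1→B (6c) ∥ CU A:t0 (4c) ⇒ 6c, clock 8
[2] DMA t2→A (4c) ∥ CU B:t1 (6c) ⇒ 6c, clock 14
[3] DMA t3→B (7c) ∥ CU A:t2 (6c) ⇒ 7c, clock 21
[4] DMA t4→A (9c) ∥ CU B:t3 (4c) ⇒ 9c, clock 30
[5] DMA t5→B (4c) ∥ CU A:t4 (3c) ⇒ 4c, clock 34
[6] DMA t6→A (2c) ∥ CU B:t5 (8c) ⇒ 8c, clock 42
[7] DMA t7→B (5c) ∥ CU A:t6 (8c) ⇒ 8c, clock 50
[8] DMA t8→A (5c) ∥ CU B:t7 (7c) ⇒ 7c, clock 57
[9] DMA idle ∥ CU A:t8 (6c) ⇒ 6c, clock 63

step 3: A=compute:t2 B=load:t3 [load-bound]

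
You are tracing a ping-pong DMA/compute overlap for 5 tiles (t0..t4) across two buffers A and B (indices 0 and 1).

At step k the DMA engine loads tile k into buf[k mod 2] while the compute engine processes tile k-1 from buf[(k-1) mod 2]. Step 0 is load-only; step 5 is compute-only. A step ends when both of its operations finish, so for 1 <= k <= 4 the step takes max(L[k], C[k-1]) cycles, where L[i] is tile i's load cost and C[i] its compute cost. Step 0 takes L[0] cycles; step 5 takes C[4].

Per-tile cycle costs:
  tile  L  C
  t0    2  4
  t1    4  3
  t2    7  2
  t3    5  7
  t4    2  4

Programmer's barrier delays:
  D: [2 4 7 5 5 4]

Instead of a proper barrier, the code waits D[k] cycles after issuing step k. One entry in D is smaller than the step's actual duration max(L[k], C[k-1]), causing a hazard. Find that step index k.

[0] required=L[0]=2=2 vs D=2 ok
[1] required=max(L[1]=4,C[0]=4)=4 vs D=4 ok
[2] required=max(L[2]=7,C[1]=3)=7 vs D=7 ok
[3] required=max(L[3]=5,C[2]=2)=5 vs D=5 ok
[4] required=max(L[4]=2,C[3]=7)=7 vs D=5 SHORT
[5] required=C[4]=4=4 vs D=4 ok

hazard at step 4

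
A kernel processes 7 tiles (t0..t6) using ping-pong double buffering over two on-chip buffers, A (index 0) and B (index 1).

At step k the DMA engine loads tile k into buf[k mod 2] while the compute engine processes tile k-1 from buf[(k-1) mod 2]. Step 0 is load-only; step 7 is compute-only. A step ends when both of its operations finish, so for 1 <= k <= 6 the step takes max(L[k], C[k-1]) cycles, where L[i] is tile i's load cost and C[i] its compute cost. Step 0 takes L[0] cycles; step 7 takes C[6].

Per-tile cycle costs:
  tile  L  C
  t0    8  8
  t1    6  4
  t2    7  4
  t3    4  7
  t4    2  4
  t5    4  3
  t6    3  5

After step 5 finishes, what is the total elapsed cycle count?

end_cycle[5] = 38

k=0 load=t0/8c comp=- wait=8 total=8
k=1 load=t1/6c comp=t0/8c wait=8 total=16
k=2 load=t2/7c comp=t1/4c wait=7 total=23
k=3 load=t3/4c comp=t2/4c wait=4 total=27
k=4 load=t4/2c comp=t3/7c wait=7 total=34
k=5 load=t5/4c comp=t4/4c wait=4 total=38
k=6 load=t6/3c comp=t5/3c wait=3 total=41
k=7 load=- comp=t6/5c wait=5 total=46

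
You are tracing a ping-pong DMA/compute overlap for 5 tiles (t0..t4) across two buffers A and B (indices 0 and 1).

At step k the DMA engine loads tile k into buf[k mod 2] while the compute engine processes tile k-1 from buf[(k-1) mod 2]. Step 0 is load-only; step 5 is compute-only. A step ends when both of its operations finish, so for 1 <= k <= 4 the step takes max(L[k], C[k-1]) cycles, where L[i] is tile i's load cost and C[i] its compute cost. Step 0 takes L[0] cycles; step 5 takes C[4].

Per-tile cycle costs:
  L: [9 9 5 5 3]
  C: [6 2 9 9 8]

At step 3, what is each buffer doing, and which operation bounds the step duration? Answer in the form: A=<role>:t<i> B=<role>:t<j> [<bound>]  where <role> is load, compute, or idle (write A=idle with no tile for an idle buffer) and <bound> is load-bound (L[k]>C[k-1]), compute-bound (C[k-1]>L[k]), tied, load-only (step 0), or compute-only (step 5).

  0. 9=9c; end=9; A:t0 B:-
  1. max(9,6)=9c; end=18; A:t0 B:t1
  2. max(5,2)=5c; end=23; A:t2 B:t1
  3. max(5,9)=9c; end=32; A:t2 B:t3
  4. max(3,9)=9c; end=41; A:t4 B:t3
  5. 8=8c; end=49; A:t4 B:t3

step 3: A=compute:t2 B=load:t3 [compute-bound]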